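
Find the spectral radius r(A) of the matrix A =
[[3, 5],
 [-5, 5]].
r(A) = sqrt(40) ≈ 6.3246

The eigenvalues of A are the roots of its characteristic polynomial. With M = A (coefficients from the trace and determinant):
  p(λ) = det(λ I - M) = λ^2 - 8λ + 40.
For λ^2 - 8λ + 40 the discriminant is -96. It is negative, so the roots are the complex-conjugate pair λ = 4 ± (sqrt(96)/2) i ≈ 4 ± 4.899i. For a conjugate pair the product of the roots equals the constant term, so |λ|^2 = 40 and |λ| = sqrt(40) ≈ 6.3246.
Thus the eigenvalues (to 4 decimals) are 4 ± 4.899i (modulus 6.3246). The spectral radius is the largest modulus: r(A) = sqrt(40) ≈ 6.3246. (Cross-check: r(A) ≤ ||A||_2 ≈ 7.4031; equality holds whenever A is normal, though it can also hold for some non-normal A.)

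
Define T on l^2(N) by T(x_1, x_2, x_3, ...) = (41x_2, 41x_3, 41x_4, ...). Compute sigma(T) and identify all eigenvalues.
sigma(T) = closed disk {z in C : |z| ≤ 41}; sigma_p(T) = open disk {z in C : |z| < 41}

Note T = 41·V where V is the unit left shift (V x)_k = x_{k+1}; so sigma(T) = 41·sigma(V) and ||T|| = 41||V||. ||T x||^2 = 1681sum_{k≥2} |x_k|^2 ≤ 1681||x||^2, with equality on {x : x_1 = 0}, so ||T|| = 41. For any lambda with |lambda| < 41, set r = lambda/41 (|r| < 1); the vector x = (1, r, r^2, ...) is in l^2 and satisfies T x = 41(r, r^2, ...) = lambda x, so lambda is an eigenvalue. On the boundary |lambda| = 41 the geometric series diverges, so no l^2 eigenvector exists, but these lambda lie in the approximate point spectrum. Hence sigma(T) is the closed disk of radius 41 and sigma_p(T) is the open disk.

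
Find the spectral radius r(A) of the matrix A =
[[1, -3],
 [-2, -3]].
r(A) = (2 + sqrt(40))/2 ≈ 4.1623

The eigenvalues of A are the roots of its characteristic polynomial. With M = A (coefficients from the trace and determinant):
  p(λ) = det(λ I - M) = λ^2 + 2λ - 9.
For λ^2 + 2λ - 9 the discriminant is 40. It is nonnegative but not a perfect square, so the roots are real and irrational: λ = (-2 ± sqrt(40))/2 ≈ 2.1623, -4.1623.
Thus the eigenvalues (to 4 decimals) are 2.1623 (modulus 2.1623); -4.1623 (modulus 4.1623). The spectral radius is the largest modulus: r(A) = (2 + sqrt(40))/2 ≈ 4.1623. (Cross-check: r(A) ≤ ||A||_2 ≈ 4.3196; equality holds whenever A is normal, though it can also hold for some non-normal A.)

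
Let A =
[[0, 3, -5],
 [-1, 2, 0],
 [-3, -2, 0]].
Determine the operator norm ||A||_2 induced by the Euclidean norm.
||A||_2 ≈ 6.0621 (= sqrt(largest eigenvalue of A^T A))

||A||_2 = sigma_max(A) = sqrt(lambda_max(A^T A)). Form the symmetric matrix M = A^T A =
[[10, 4, 0],
 [4, 17, -15],
 [0, -15, 25]].
Its characteristic polynomial (trace, sum of principal 2x2 minors, determinant of M give the coefficients) is
  p(λ) = det(λ I - M) = λ^3 - 52λ^2 + 604λ - 1600.
No integer candidate from the rational root theorem (±divisors of 1600) is a root, so the roots are irrational. The cubic discriminant is Δ = 40606208 > 0, so there are three distinct real roots. p(3) = -229 and p(4) = 48 have opposite signs, so a root lies in (3, 4); Newton's method refines it to λ ≈ 3.8032. p(11) = 83 and p(12) = -112 have opposite signs, so a root lies in (11, 12); Newton's method refines it to λ ≈ 11.4479. p(36) = -592 and p(37) = 213 have opposite signs, so a root lies in (36, 37); Newton's method refines it to λ ≈ 36.7489. Check (Vieta): the three roots sum to 52, matching tr M = 52.
So the eigenvalues of A^T A are ≈ 3.8032, 11.4479, 36.7489 (all ≥ 0, as they must be for A^T A). The largest is λ_max ≈ 36.7489, hence ||A||_2 = sqrt(λ_max) ≈ 6.0621.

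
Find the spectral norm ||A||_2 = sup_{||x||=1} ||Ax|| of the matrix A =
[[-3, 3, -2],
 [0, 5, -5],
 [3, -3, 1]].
||A||_2 ≈ 8.8089 (= sqrt(largest eigenvalue of A^T A))

||A||_2 = sigma_max(A) = sqrt(lambda_max(A^T A)). Form the symmetric matrix M = A^T A =
[[18, -18, 9],
 [-18, 43, -34],
 [9, -34, 30]].
Its characteristic polynomial (trace, sum of principal 2x2 minors, determinant of M give the coefficients) is
  p(λ) = det(λ I - M) = λ^3 - 91λ^2 + 1043λ - 225.
No integer candidate from the rational root theorem (±divisors of 225) is a root, so the roots are irrational. The cubic discriminant is Δ = 4174788416 > 0, so there are three distinct real roots. p(0) = -225 and p(1) = 728 have opposite signs, so a root lies in (0, 1); Newton's method refines it to λ ≈ 0.2199. p(13) = 152 and p(14) = -715 have opposite signs, so a root lies in (13, 14); Newton's method refines it to λ ≈ 13.1841. p(77) = -2920 and p(78) = 2037 have opposite signs, so a root lies in (77, 78); Newton's method refines it to λ ≈ 77.5959. Check (Vieta): the three roots sum to 91, matching tr M = 91.
So the eigenvalues of A^T A are ≈ 0.2199, 13.1841, 77.5959 (all ≥ 0, as they must be for A^T A). The largest is λ_max ≈ 77.5959, hence ||A||_2 = sqrt(λ_max) ≈ 8.8089.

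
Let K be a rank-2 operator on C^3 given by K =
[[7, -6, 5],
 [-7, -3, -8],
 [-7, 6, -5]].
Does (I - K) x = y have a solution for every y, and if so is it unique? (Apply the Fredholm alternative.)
(I - K) is invertible (det(I - K) = 2 ≠ 0), so for every y in C^3 the equation (I - K) x = y has a unique solution.

K has rank 2 and factors as K = U V^T = u1 v1^T + u2 v2^T with u1 = (2, 1, -2), v1 = (-1, -3, -2), u2 = (3, -2, -3), v2 = (3, 0, 3) (multiplying out reproduces the displayed K). The nonzero eigenvalues of U V^T coincide with those of the 2 x 2 matrix G = V^T U = [[v1·u1, v1·u2], [v2·u1, v2·u2]] = [[-1, 9], [0, 0]], and by the Sylvester determinant identity det(I_3 - U V^T) = det(I_2 - V^T U) = det([[2, -9], [0, 1]]) = (2)(1) - (-9)(0) = 2. (Direct check: I - K =
[[-6, 6, -5],
 [7, 4, 8],
 [7, -6, 6]]
has determinant 2.) The finite-dimensional Fredholm alternative says: either (I - K) is invertible, or ker(I - K) ≠ {0} and then range(I - K) = ker((I - K)^*)^⊥, with dim ker(I - K) = dim ker((I - K)^*). Since det(I - K) ≠ 0, 1 is not an eigenvalue of K and ker(I - K) = {0}, so we are in the first case: for every y there is a unique x = (I - K)^(-1) y. (Explicitly, by the Woodbury identity, (I - U V^T)^(-1) = I + U (I_2 - G)^(-1) V^T.)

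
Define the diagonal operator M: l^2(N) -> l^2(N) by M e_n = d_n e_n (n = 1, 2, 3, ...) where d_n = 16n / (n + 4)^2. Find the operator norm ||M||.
||M|| = 1 (attained at n = 4)

For M diagonal, ||M|| = sup_n |d_n|. Treat f(x) = 16x / (x + 4)^2 for real x > 0. By the quotient rule, f'(x) = 16(4 - x)/(x + 4)^3, which is positive for x < 4 and negative for x > 4. So f has a unique maximum at x = 4, and since 4 is a positive integer, the supremum over n ≥ 1 is attained at n = 4: d_4 = 16·4/(4 + 4)^2 = 16·4/64 = 1. Hence ||M|| = 1.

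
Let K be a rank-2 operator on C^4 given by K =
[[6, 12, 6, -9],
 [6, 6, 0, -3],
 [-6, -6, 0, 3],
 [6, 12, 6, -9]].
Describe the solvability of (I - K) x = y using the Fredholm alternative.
(I - K) is invertible (det(I - K) = -38 ≠ 0), so for every y in C^4 the equation (I - K) x = y has a unique solution.

K has rank 2 and factors as K = U V^T = u1 v1^T + u2 v2^T with u1 = (-3, -1, 1, -3), v1 = (0, -3, -3, 3), u2 = (-3, -3, 3, -3), v2 = (-2, -1, 1, 0) (multiplying out reproduces the displayed K). The nonzero eigenvalues of U V^T coincide with those of the 2 x 2 matrix G = V^T U = [[v1·u1, v1·u2], [v2·u1, v2·u2]] = [[-9, -9], [8, 12]], and by the Sylvester determinant identity det(I_4 - U V^T) = det(I_2 - V^T U) = det([[10, 9], [-8, -11]]) = (10)(-11) - (9)(-8) = -38. (Direct check: I - K =
[[-5, -12, -6, 9],
 [-6, -5, 0, 3],
 [6, 6, 1, -3],
 [-6, -12, -6, 10]]
has determinant -38.) The finite-dimensional Fredholm alternative says: either (I - K) is invertible, or ker(I - K) ≠ {0} and then range(I - K) = ker((I - K)^*)^⊥, with dim ker(I - K) = dim ker((I - K)^*). Since det(I - K) ≠ 0, 1 is not an eigenvalue of K and ker(I - K) = {0}, so we are in the first case: for every y there is a unique x = (I - K)^(-1) y. (Explicitly, by the Woodbury identity, (I - U V^T)^(-1) = I + U (I_2 - G)^(-1) V^T.)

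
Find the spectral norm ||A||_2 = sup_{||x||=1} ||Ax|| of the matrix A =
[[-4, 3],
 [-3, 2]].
||A||_2 = sqrt((38 + sqrt(1440))/2) ≈ 6.1623 (= sqrt(largest eigenvalue of A^T A))

||A||_2 = sigma_max(A) = sqrt(lambda_max(A^T A)). Form the symmetric matrix M = A^T A =
[[25, -18],
 [-18, 13]].
Its characteristic polynomial (trace, determinant of M give the coefficients) is
  p(λ) = det(λ I - M) = λ^2 - 38λ + 1.
For λ^2 - 38λ + 1 the discriminant is 1440. It is nonnegative but not a perfect square, so the roots are real and irrational: λ = (38 ± sqrt(1440))/2 ≈ 37.9737, 0.0263.
So the eigenvalues of A^T A are ≈ 0.0263, 37.9737 (all ≥ 0, as they must be for A^T A). The largest is λ_max = (38 + sqrt(1440))/2 ≈ 37.9737, hence ||A||_2 = sqrt(λ_max) = sqrt((38 + sqrt(1440))/2) ≈ 6.1623.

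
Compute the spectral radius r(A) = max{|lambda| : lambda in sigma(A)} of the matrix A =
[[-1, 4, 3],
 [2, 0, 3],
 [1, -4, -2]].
r(A) ≈ 2.9129

The eigenvalues of A are the roots of its characteristic polynomial. With M = A (coefficients from the trace, the sum of principal 2x2 minors, and det A):
  p(λ) = det(λ I - M) = λ^3 + 3λ^2 + 3λ + 8.
No integer candidate from the rational root theorem (±divisors of 8) is a root, so the roots are irrational. The cubic discriminant is Δ = -1323 < 0, so there is one real root and a complex-conjugate pair. p(-3) = -1 and p(-2) = 6 have opposite signs, so a root lies in (-3, -2); Newton's method refines it to λ ≈ -2.9129. Dividing out (λ - (-2.9129)) leaves approximately λ^2 + 0.0871λ + 2.7464. For λ^2 + 0.0871λ + 2.7464 the discriminant is -10.9779. It is negative, so the remaining roots are the complex-conjugate pair λ ≈ -0.0435 ± 1.6566i. Their product equals the constant term, so |λ|^2 ≈ 2.7464 and |λ| ≈ 1.6572.
Thus the eigenvalues (to 4 decimals) are -2.9129 (modulus 2.9129); -0.0435 ± 1.6566i (modulus 1.6572). The spectral radius is the largest modulus: r(A) ≈ 2.9129. (Cross-check: r(A) ≤ ||A||_2 ≈ 6.9565; equality holds whenever A is normal, though it can also hold for some non-normal A.)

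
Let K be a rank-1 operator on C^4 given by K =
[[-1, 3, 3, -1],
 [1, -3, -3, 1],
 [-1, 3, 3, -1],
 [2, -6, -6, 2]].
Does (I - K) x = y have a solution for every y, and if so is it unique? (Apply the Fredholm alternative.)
(I - K) is singular (det(I - K) = 0, i.e. 1 ∈ sigma(K)). (I - K) x = y is solvable iff y ⊥ ker((I - K)^*) = span{(1, -3, -3, 1)}, i.e. iff y_1 - 3y_2 - 3y_3 + y_4 = 0. When solvable, the solutions are x = y + c·(-1, 1, -1, 2), c arbitrary (ker(I - K) = span{(-1, 1, -1, 2)}, dimension 1).

K has rank 1, so it is an outer product K = u v^T: every row of K is a multiple of one row vector. Reading off the entries, u = (-1, 1, -1, 2) and v = (1, -3, -3, 1) (row i of K equals u_i·v^T). A rank-one matrix u v^T satisfies K u = u (v·u) and kills the (3)-dimensional subspace v^⊥, so its characteristic polynomial is lambda^3 (lambda - v·u) with v·u = tr K = 1. Hence the eigenvalues of I - K are 1 (multiplicity 3) and 1 - (1) = 0, so det(I - K) = 0. (Direct check: I - K =
[[2, -3, -3, 1],
 [-1, 4, 3, -1],
 [1, -3, -2, 1],
 [-2, 6, 6, -1]]
has determinant 0.) So 1 is an eigenvalue of K and (I - K) is not invertible. The finite-dimensional Fredholm alternative says: either (I - K) is invertible, or ker(I - K) ≠ {0} and then range(I - K) = ker((I - K)^*)^⊥, with dim ker(I - K) = dim ker((I - K)^*). We are in the second case, so we need both kernels. Kernel of I - K: (I - K) u = u - u (v·u) = u - u = 0, so ker(I - K) = span{u} = span{(-1, 1, -1, 2)} (it is exactly 1-dimensional because rank(I - K) = 3). Kernel of the adjoint: K is real, so (I - K)^* = I - K^T = I - v u^T, and (I - v u^T) v = v - v (u·v) = 0; hence ker((I - K)^*) = span{v} = span{(1, -3, -3, 1)}. Therefore (I - K) x = y is solvable iff <y, v> = 0, i.e. iff y_1 - 3y_2 - 3y_3 + y_4 = 0. When this holds, K y = u (v·y) = 0, so (I - K) y = y and x = y is a particular solution; the full solution set is the line x = y + c·u = y + c·(-1, 1, -1, 2), c ∈ C.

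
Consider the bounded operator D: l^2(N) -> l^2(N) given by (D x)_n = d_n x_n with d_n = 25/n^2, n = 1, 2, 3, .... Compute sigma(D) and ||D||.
sigma(D) = {25/n^2 : n ≥ 1} ∪ {0}; ||D|| = 25

A bounded diagonal operator on l^2 with diagonal entries d_n has spectrum equal to the closure of {d_n : n ≥ 1}: every d_n is an eigenvalue (with eigenvector e_n), so {d_n} ⊂ sigma(D); the spectrum is closed, so its closure is too; and for lambda not in the closure, (D - lambda I) has bounded inverse (the diagonal entries 1/(d_n - lambda) are bounded). For our sequence d_n = 25/n^2, n = 1, 2, 3, ...:
  - {d_n} = {25/n^2 : n ≥ 1}; the only limit point is 0
  - closure = {25/n^2 : n ≥ 1} ∪ {0}
For the norm: a diagonal operator has ||D|| = sup_n |d_n|. Here d_n = 25/n^2 is positive and decreasing, so sup_n |d_n| = d_1 = 25. So ||D|| = 25.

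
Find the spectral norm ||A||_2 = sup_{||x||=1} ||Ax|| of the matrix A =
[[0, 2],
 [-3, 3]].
||A||_2 = sqrt((22 + sqrt(340))/2) ≈ 4.4966 (= sqrt(largest eigenvalue of A^T A))

||A||_2 = sigma_max(A) = sqrt(lambda_max(A^T A)). Form the symmetric matrix M = A^T A =
[[9, -9],
 [-9, 13]].
Its characteristic polynomial (trace, determinant of M give the coefficients) is
  p(λ) = det(λ I - M) = λ^2 - 22λ + 36.
For λ^2 - 22λ + 36 the discriminant is 340. It is nonnegative but not a perfect square, so the roots are real and irrational: λ = (22 ± sqrt(340))/2 ≈ 20.2195, 1.7805.
So the eigenvalues of A^T A are ≈ 1.7805, 20.2195 (all ≥ 0, as they must be for A^T A). The largest is λ_max = (22 + sqrt(340))/2 ≈ 20.2195, hence ||A||_2 = sqrt(λ_max) = sqrt((22 + sqrt(340))/2) ≈ 4.4966.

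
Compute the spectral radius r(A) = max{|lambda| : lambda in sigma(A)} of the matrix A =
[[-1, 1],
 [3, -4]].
r(A) = (5 + sqrt(21))/2 ≈ 4.7913

The eigenvalues of A are the roots of its characteristic polynomial. With M = A (coefficients from the trace and determinant):
  p(λ) = det(λ I - M) = λ^2 + 5λ + 1.
For λ^2 + 5λ + 1 the discriminant is 21. It is nonnegative but not a perfect square, so the roots are real and irrational: λ = (-5 ± sqrt(21))/2 ≈ -0.2087, -4.7913.
Thus the eigenvalues (to 4 decimals) are -0.2087 (modulus 0.2087); -4.7913 (modulus 4.7913). The spectral radius is the largest modulus: r(A) = (5 + sqrt(21))/2 ≈ 4.7913. (Cross-check: r(A) ≤ ||A||_2 ≈ 5.1926; equality holds whenever A is normal, though it can also hold for some non-normal A.)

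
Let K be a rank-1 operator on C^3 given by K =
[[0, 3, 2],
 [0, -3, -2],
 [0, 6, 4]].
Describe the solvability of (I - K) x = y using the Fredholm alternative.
(I - K) is singular (det(I - K) = 0, i.e. 1 ∈ sigma(K)). (I - K) x = y is solvable iff y ⊥ ker((I - K)^*) = span{(0, 3, 2)}, i.e. iff 3y_2 + 2y_3 = 0. When solvable, the solutions are x = y + c·(1, -1, 2), c arbitrary (ker(I - K) = span{(1, -1, 2)}, dimension 1).

K has rank 1, so it is an outer product K = u v^T: every row of K is a multiple of one row vector. Reading off the entries, u = (1, -1, 2) and v = (0, 3, 2) (row i of K equals u_i·v^T). A rank-one matrix u v^T satisfies K u = u (v·u) and kills the (2)-dimensional subspace v^⊥, so its characteristic polynomial is lambda^2 (lambda - v·u) with v·u = tr K = 1. Hence the eigenvalues of I - K are 1 (multiplicity 2) and 1 - (1) = 0, so det(I - K) = 0. (Direct check: I - K =
[[1, -3, -2],
 [0, 4, 2],
 [0, -6, -3]]
has determinant 0.) So 1 is an eigenvalue of K and (I - K) is not invertible. The finite-dimensional Fredholm alternative says: either (I - K) is invertible, or ker(I - K) ≠ {0} and then range(I - K) = ker((I - K)^*)^⊥, with dim ker(I - K) = dim ker((I - K)^*). We are in the second case, so we need both kernels. Kernel of I - K: (I - K) u = u - u (v·u) = u - u = 0, so ker(I - K) = span{u} = span{(1, -1, 2)} (it is exactly 1-dimensional because rank(I - K) = 2). Kernel of the adjoint: K is real, so (I - K)^* = I - K^T = I - v u^T, and (I - v u^T) v = v - v (u·v) = 0; hence ker((I - K)^*) = span{v} = span{(0, 3, 2)}. Therefore (I - K) x = y is solvable iff <y, v> = 0, i.e. iff 3y_2 + 2y_3 = 0. When this holds, K y = u (v·y) = 0, so (I - K) y = y and x = y is a particular solution; the full solution set is the line x = y + c·u = y + c·(1, -1, 2), c ∈ C.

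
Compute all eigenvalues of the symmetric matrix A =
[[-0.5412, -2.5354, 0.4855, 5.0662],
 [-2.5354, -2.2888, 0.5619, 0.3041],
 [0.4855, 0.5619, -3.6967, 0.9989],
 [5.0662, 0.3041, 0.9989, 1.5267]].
sigma(A) ≈ {-6, -4, -1, 6}

A is real symmetric, so its spectrum consists of real eigenvalues. Expanding the characteristic polynomial of the displayed matrix gives
  det(λ I - A) = p(λ) = λ^4 + (5)λ^3 + (-32)λ^2 + (-180.0031)λ + (-144.0094).
Solving p(λ) = 0 yields eigenvalues ≈ -6, -4, -1, 6. (A is shown rounded to 4 decimals, so these recover the underlying integer eigenvalues to within that precision.)
Verification: the trace of A = -5 equals the sum of eigenvalues -5, and det(A) ≈ -144.0094 matches the eigenvalue product -144.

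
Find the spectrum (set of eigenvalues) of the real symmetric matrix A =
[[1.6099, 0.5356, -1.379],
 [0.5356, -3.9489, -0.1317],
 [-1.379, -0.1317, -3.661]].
sigma(A) ≈ {-4, 2} (-4 with multiplicity 2)

A is real symmetric, so its spectrum consists of real eigenvalues. Expanding the characteristic polynomial of the displayed matrix gives
  det(λ I - A) = p(λ) = λ^3 + (6)λ^2 + (0)λ + (-32).
Solving p(λ) = 0 yields eigenvalues ≈ -4, -4, 2. (A is shown rounded to 4 decimals, so these recover the underlying integer eigenvalues to within that precision.)
Verification: the trace of A = -6 equals the sum of eigenvalues -6, and det(A) ≈ 32.0004 matches the eigenvalue product 32.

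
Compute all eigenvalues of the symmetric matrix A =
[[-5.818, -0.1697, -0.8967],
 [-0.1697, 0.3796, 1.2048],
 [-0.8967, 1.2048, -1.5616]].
sigma(A) ≈ {-6, -2, 1}

A is real symmetric, so its spectrum consists of real eigenvalues. Expanding the characteristic polynomial of the displayed matrix gives
  det(λ I - A) = p(λ) = λ^3 + (7)λ^2 + (4)λ + (-12).
Solving p(λ) = 0 yields eigenvalues ≈ -6, -2, 1. (A is shown rounded to 4 decimals, so these recover the underlying integer eigenvalues to within that precision.)
Verification: the trace of A = -7 equals the sum of eigenvalues -7, and det(A) ≈ 12.0003 matches the eigenvalue product 12.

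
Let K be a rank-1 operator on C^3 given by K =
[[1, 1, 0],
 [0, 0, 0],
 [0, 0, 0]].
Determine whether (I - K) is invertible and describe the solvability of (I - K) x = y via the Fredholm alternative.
(I - K) is singular (det(I - K) = 0, i.e. 1 ∈ sigma(K)). (I - K) x = y is solvable iff y ⊥ ker((I - K)^*) = span{(1, 1, 0)}, i.e. iff y_1 + y_2 = 0. When solvable, the solutions are x = y + c·(1, 0, 0), c arbitrary (ker(I - K) = span{(1, 0, 0)}, dimension 1).

K has rank 1, so it is an outer product K = u v^T: every row of K is a multiple of one row vector. Reading off the entries, u = (1, 0, 0) and v = (1, 1, 0) (row i of K equals u_i·v^T). A rank-one matrix u v^T satisfies K u = u (v·u) and kills the (2)-dimensional subspace v^⊥, so its characteristic polynomial is lambda^2 (lambda - v·u) with v·u = tr K = 1. Hence the eigenvalues of I - K are 1 (multiplicity 2) and 1 - (1) = 0, so det(I - K) = 0. (Direct check: I - K =
[[0, -1, 0],
 [0, 1, 0],
 [0, 0, 1]]
has determinant 0.) So 1 is an eigenvalue of K and (I - K) is not invertible. The finite-dimensional Fredholm alternative says: either (I - K) is invertible, or ker(I - K) ≠ {0} and then range(I - K) = ker((I - K)^*)^⊥, with dim ker(I - K) = dim ker((I - K)^*). We are in the second case, so we need both kernels. Kernel of I - K: (I - K) u = u - u (v·u) = u - u = 0, so ker(I - K) = span{u} = span{(1, 0, 0)} (it is exactly 1-dimensional because rank(I - K) = 2). Kernel of the adjoint: K is real, so (I - K)^* = I - K^T = I - v u^T, and (I - v u^T) v = v - v (u·v) = 0; hence ker((I - K)^*) = span{v} = span{(1, 1, 0)}. Therefore (I - K) x = y is solvable iff <y, v> = 0, i.e. iff y_1 + y_2 = 0. When this holds, K y = u (v·y) = 0, so (I - K) y = y and x = y is a particular solution; the full solution set is the line x = y + c·u = y + c·(1, 0, 0), c ∈ C.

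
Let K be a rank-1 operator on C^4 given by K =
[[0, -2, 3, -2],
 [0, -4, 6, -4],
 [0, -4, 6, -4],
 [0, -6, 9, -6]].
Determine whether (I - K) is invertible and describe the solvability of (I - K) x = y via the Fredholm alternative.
(I - K) is invertible (det(I - K) = 5 ≠ 0), so for every y in C^4 the equation (I - K) x = y has a unique solution.

K has rank 1, so it is an outer product K = u v^T: every row of K is a multiple of one row vector. Reading off the entries, u = (1, 2, 2, 3) and v = (0, -2, 3, -2) (row i of K equals u_i·v^T). A rank-one matrix u v^T satisfies K u = u (v·u) and kills the (3)-dimensional subspace v^⊥, so its characteristic polynomial is lambda^3 (lambda - v·u) with v·u = tr K = -4. Hence the eigenvalues of I - K are 1 (multiplicity 3) and 1 - (-4) = 5, so det(I - K) = 5. (Direct check: I - K =
[[1, 2, -3, 2],
 [0, 5, -6, 4],
 [0, 4, -5, 4],
 [0, 6, -9, 7]]
has determinant 5.) The finite-dimensional Fredholm alternative says: either (I - K) is invertible, or ker(I - K) ≠ {0} and then range(I - K) = ker((I - K)^*)^⊥, with dim ker(I - K) = dim ker((I - K)^*). Since det(I - K) ≠ 0, 1 is not an eigenvalue of K and ker(I - K) = {0}, so we are in the first case: for every y there is a unique x = (I - K)^(-1) y. Explicitly, by the Sherman–Morrison formula, (I - u v^T)^(-1) = I + u v^T/(1 - v·u), i.e. (I - K)^(-1) = I + K/(5).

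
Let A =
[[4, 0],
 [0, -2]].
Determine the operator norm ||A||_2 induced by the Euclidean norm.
||A||_2 = 4 (= sqrt(largest eigenvalue of A^T A))

||A||_2 = sigma_max(A) = sqrt(lambda_max(A^T A)). Form the symmetric matrix M = A^T A =
[[16, 0],
 [0, 4]].
Its characteristic polynomial (trace, determinant of M give the coefficients) is
  p(λ) = det(λ I - M) = λ^2 - 20λ + 64.
For λ^2 - 20λ + 64 the discriminant is 144. It is a perfect square (12^2), so the roots are rational: λ = (20 ± 12)/2 = 16, 4.
So the eigenvalues of A^T A are ≈ 4, 16 (all ≥ 0, as they must be for A^T A). The largest is λ_max = 16, hence ||A||_2 = sqrt(λ_max) = 4.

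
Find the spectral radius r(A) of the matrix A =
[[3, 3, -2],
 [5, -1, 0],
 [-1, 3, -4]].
r(A) ≈ 5.5978

The eigenvalues of A are the roots of its characteristic polynomial. With M = A (coefficients from the trace, the sum of principal 2x2 minors, and det A):
  p(λ) = det(λ I - M) = λ^3 + 2λ^2 - 28λ - 44.
No integer candidate from the rational root theorem (±divisors of 44) is a root, so the roots are irrational. The cubic discriminant is Δ = 84432 > 0, so there are three distinct real roots. p(-6) = -20 and p(-5) = 21 have opposite signs, so a root lies in (-6, -5); Newton's method refines it to λ ≈ -5.5978. p(-2) = 12 and p(-1) = -15 have opposite signs, so a root lies in (-2, -1); Newton's method refines it to λ ≈ -1.5322. p(5) = -9 and p(6) = 76 have opposite signs, so a root lies in (5, 6); Newton's method refines it to λ ≈ 5.13. Check (Vieta): the three roots sum to -2, matching tr M = -2.
Thus the eigenvalues (to 4 decimals) are -5.5978 (modulus 5.5978); -1.5322 (modulus 1.5322); 5.13 (modulus 5.13). The spectral radius is the largest modulus: r(A) ≈ 5.5978. (Cross-check: r(A) ≤ ||A||_2 ≈ 6.2232; equality holds whenever A is normal, though it can also hold for some non-normal A.)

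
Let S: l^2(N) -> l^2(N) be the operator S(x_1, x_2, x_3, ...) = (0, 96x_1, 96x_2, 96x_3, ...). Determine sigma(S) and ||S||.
sigma(S) = closed disk {z in C : |z| ≤ 96}; ||S|| = 96

Note S = 96·U where U is the unit right shift (U x)_k = x_{k-1} (with x_0 := 0); so ||S|| = 96||U|| and sigma(S) = 96·sigma(U). ||S x||^2 = sum_{k≥1} |96x_k|^2 = 9216||x||^2, so ||S|| = 96 and sigma(S) ⊂ {|z| ≤ 96}. For any |lambda| < 96, the equation (S - lambda I) x = 0 forces x_1 = 0, then 96x_k = lambda x_{k+1} ⇒ x = 0, so S has no eigenvalues. But (S - lambda I) is not surjective for |lambda| < 96: solving (S - lambda I) x = e_1 would require x_n proportional to (lambda/96)^(-n), which is not in l^2. So every |lambda| < 96 lies in the residual spectrum. The boundary |lambda| = 96 is in the approximate point spectrum (the spectrum is closed). Hence sigma(S) is the closed disk of radius 96.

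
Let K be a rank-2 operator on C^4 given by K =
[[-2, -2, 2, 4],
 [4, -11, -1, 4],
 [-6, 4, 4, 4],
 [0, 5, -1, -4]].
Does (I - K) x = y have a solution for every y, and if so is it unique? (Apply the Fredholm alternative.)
(I - K) is invertible (det(I - K) = 28 ≠ 0), so for every y in C^4 the equation (I - K) x = y has a unique solution.

K has rank 2 and factors as K = U V^T = u1 v1^T + u2 v2^T with u1 = (0, -3, 2, 1), v1 = (-2, 3, 1, 0), u2 = (-2, -2, -2, 2), v2 = (1, 1, -1, -2) (multiplying out reproduces the displayed K). The nonzero eigenvalues of U V^T coincide with those of the 2 x 2 matrix G = V^T U = [[v1·u1, v1·u2], [v2·u1, v2·u2]] = [[-7, -4], [-7, -6]], and by the Sylvester determinant identity det(I_4 - U V^T) = det(I_2 - V^T U) = det([[8, 4], [7, 7]]) = (8)(7) - (4)(7) = 28. (Direct check: I - K =
[[3, 2, -2, -4],
 [-4, 12, 1, -4],
 [6, -4, -3, -4],
 [0, -5, 1, 5]]
has determinant 28.) The finite-dimensional Fredholm alternative says: either (I - K) is invertible, or ker(I - K) ≠ {0} and then range(I - K) = ker((I - K)^*)^⊥, with dim ker(I - K) = dim ker((I - K)^*). Since det(I - K) ≠ 0, 1 is not an eigenvalue of K and ker(I - K) = {0}, so we are in the first case: for every y there is a unique x = (I - K)^(-1) y. (Explicitly, by the Woodbury identity, (I - U V^T)^(-1) = I + U (I_2 - G)^(-1) V^T.)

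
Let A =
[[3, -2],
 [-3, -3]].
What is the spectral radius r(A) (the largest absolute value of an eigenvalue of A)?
r(A) = sqrt(60)/2 ≈ 3.873

The eigenvalues of A are the roots of its characteristic polynomial. With M = A (coefficients from the trace and determinant):
  p(λ) = det(λ I - M) = λ^2 - 15.
For λ^2 - 15 the discriminant is 60. It is nonnegative but not a perfect square, so the roots are real and irrational: λ = ± sqrt(60)/2 ≈ 3.873, -3.873.
Thus the eigenvalues (to 4 decimals) are 3.873 (modulus 3.873); -3.873 (modulus 3.873). The spectral radius is the largest modulus: r(A) = sqrt(60)/2 ≈ 3.873. (Cross-check: r(A) ≤ ||A||_2 ≈ 4.4051; equality holds whenever A is normal, though it can also hold for some non-normal A.)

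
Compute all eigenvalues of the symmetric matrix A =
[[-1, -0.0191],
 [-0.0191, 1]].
sigma(A) ≈ {-1, 1}

A is real symmetric, so its spectrum consists of real eigenvalues. Expanding the characteristic polynomial of the displayed matrix gives
  det(λ I - A) = p(λ) = λ^2 + (0)λ + (-1).
Solving p(λ) = 0 yields eigenvalues ≈ -1, 1. (A is shown rounded to 4 decimals, so these recover the underlying integer eigenvalues to within that precision.)
Verification: the trace of A = 0 equals the sum of eigenvalues 0, and det(A) ≈ -1.0000 matches the eigenvalue product -1.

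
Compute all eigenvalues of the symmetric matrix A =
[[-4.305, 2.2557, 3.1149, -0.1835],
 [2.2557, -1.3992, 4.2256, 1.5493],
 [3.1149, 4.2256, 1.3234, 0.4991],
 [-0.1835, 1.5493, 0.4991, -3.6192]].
sigma(A) ≈ {-6, -5, -3, 6}

A is real symmetric, so its spectrum consists of real eigenvalues. Expanding the characteristic polynomial of the displayed matrix gives
  det(λ I - A) = p(λ) = λ^4 + (8)λ^3 + (-21)λ^2 + (-288)λ + (-540).
Solving p(λ) = 0 yields eigenvalues ≈ -6, -5, -3, 6. (A is shown rounded to 4 decimals, so these recover the underlying integer eigenvalues to within that precision.)
Verification: the trace of A = -8 equals the sum of eigenvalues -8, and det(A) ≈ -540.0002 matches the eigenvalue product -540.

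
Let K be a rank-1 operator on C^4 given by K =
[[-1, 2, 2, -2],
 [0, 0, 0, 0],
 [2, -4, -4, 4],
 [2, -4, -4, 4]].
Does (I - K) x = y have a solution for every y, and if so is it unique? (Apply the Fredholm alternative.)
(I - K) is invertible (det(I - K) = 2 ≠ 0), so for every y in C^4 the equation (I - K) x = y has a unique solution.

K has rank 1, so it is an outer product K = u v^T: every row of K is a multiple of one row vector. Reading off the entries, u = (-1, 0, 2, 2) and v = (1, -2, -2, 2) (row i of K equals u_i·v^T). A rank-one matrix u v^T satisfies K u = u (v·u) and kills the (3)-dimensional subspace v^⊥, so its characteristic polynomial is lambda^3 (lambda - v·u) with v·u = tr K = -1. Hence the eigenvalues of I - K are 1 (multiplicity 3) and 1 - (-1) = 2, so det(I - K) = 2. (Direct check: I - K =
[[2, -2, -2, 2],
 [0, 1, 0, 0],
 [-2, 4, 5, -4],
 [-2, 4, 4, -3]]
has determinant 2.) The finite-dimensional Fredholm alternative says: either (I - K) is invertible, or ker(I - K) ≠ {0} and then range(I - K) = ker((I - K)^*)^⊥, with dim ker(I - K) = dim ker((I - K)^*). Since det(I - K) ≠ 0, 1 is not an eigenvalue of K and ker(I - K) = {0}, so we are in the first case: for every y there is a unique x = (I - K)^(-1) y. Explicitly, by the Sherman–Morrison formula, (I - u v^T)^(-1) = I + u v^T/(1 - v·u), i.e. (I - K)^(-1) = I + K/(2).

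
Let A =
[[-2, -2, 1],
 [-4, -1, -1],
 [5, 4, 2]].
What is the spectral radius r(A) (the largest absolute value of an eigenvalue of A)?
r(A) ≈ 4.7083

The eigenvalues of A are the roots of its characteristic polynomial. With M = A (coefficients from the trace, the sum of principal 2x2 minors, and det A):
  p(λ) = det(λ I - M) = λ^3 + λ^2 - 13λ + 21.
No integer candidate from the rational root theorem (±divisors of 21) is a root, so the roots are irrational. The cubic discriminant is Δ = -7948 < 0, so there is one real root and a complex-conjugate pair. p(-5) = -14 and p(-4) = 25 have opposite signs, so a root lies in (-5, -4); Newton's method refines it to λ ≈ -4.7083. Dividing out (λ - (-4.7083)) leaves approximately λ^2 - 3.7083λ + 4.4602. For λ^2 - 3.7083λ + 4.4602 the discriminant is -4.0888. It is negative, so the remaining roots are the complex-conjugate pair λ ≈ 1.8542 ± 1.011i. Their product equals the constant term, so |λ|^2 ≈ 4.4602 and |λ| ≈ 2.1119.
Thus the eigenvalues (to 4 decimals) are -4.7083 (modulus 4.7083); 1.8542 ± 1.011i (modulus 2.1119). The spectral radius is the largest modulus: r(A) ≈ 4.7083. (Cross-check: r(A) ≤ ||A||_2 ≈ 8.1631; equality holds whenever A is normal, though it can also hold for some non-normal A.)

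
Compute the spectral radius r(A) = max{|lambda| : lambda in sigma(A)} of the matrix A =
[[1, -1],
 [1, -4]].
r(A) = (3 + sqrt(21))/2 ≈ 3.7913

The eigenvalues of A are the roots of its characteristic polynomial. With M = A (coefficients from the trace and determinant):
  p(λ) = det(λ I - M) = λ^2 + 3λ - 3.
For λ^2 + 3λ - 3 the discriminant is 21. It is nonnegative but not a perfect square, so the roots are real and irrational: λ = (-3 ± sqrt(21))/2 ≈ 0.7913, -3.7913.
Thus the eigenvalues (to 4 decimals) are 0.7913 (modulus 0.7913); -3.7913 (modulus 3.7913). The spectral radius is the largest modulus: r(A) = (3 + sqrt(21))/2 ≈ 3.7913. (Cross-check: r(A) ≤ ||A||_2 ≈ 4.3028; equality holds whenever A is normal, though it can also hold for some non-normal A.)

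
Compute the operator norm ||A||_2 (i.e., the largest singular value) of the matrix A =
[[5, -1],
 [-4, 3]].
||A||_2 = sqrt((51 + sqrt(2117))/2) ≈ 6.9646 (= sqrt(largest eigenvalue of A^T A))

||A||_2 = sigma_max(A) = sqrt(lambda_max(A^T A)). Form the symmetric matrix M = A^T A =
[[41, -17],
 [-17, 10]].
Its characteristic polynomial (trace, determinant of M give the coefficients) is
  p(λ) = det(λ I - M) = λ^2 - 51λ + 121.
For λ^2 - 51λ + 121 the discriminant is 2117. It is nonnegative but not a perfect square, so the roots are real and irrational: λ = (51 ± sqrt(2117))/2 ≈ 48.5054, 2.4946.
So the eigenvalues of A^T A are ≈ 2.4946, 48.5054 (all ≥ 0, as they must be for A^T A). The largest is λ_max = (51 + sqrt(2117))/2 ≈ 48.5054, hence ||A||_2 = sqrt(λ_max) = sqrt((51 + sqrt(2117))/2) ≈ 6.9646.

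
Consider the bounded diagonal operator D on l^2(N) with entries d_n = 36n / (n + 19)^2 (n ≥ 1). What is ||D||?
||D|| = 9/19 (attained at n = 19)

For D diagonal, ||D|| = sup_n |d_n|. Treat f(x) = 36x / (x + 19)^2 for real x > 0. By the quotient rule, f'(x) = 36(19 - x)/(x + 19)^3, which is positive for x < 19 and negative for x > 19. So f has a unique maximum at x = 19, and since 19 is a positive integer, the supremum over n ≥ 1 is attained at n = 19: d_19 = 36·19/(19 + 19)^2 = 36·19/1444 = 9/19. Hence ||D|| = 9/19.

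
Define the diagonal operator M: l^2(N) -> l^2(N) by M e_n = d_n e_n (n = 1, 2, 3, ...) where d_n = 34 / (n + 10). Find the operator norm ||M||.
||M|| = 34/11 (attained at n = 1)

For M diagonal, ||M|| = sup_n |d_n| = sup_n 34/(n + 10). This is positive and strictly decreasing in n, so the supremum is attained at n = 1: d_1 = 34/(1 + 10) = 34/11. Hence ||M|| = 34/11.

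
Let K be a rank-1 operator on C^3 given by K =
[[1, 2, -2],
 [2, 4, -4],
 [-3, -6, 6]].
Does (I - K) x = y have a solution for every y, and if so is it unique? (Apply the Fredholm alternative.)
(I - K) is invertible (det(I - K) = -10 ≠ 0), so for every y in C^3 the equation (I - K) x = y has a unique solution.

K has rank 1, so it is an outer product K = u v^T: every row of K is a multiple of one row vector. Reading off the entries, u = (-1, -2, 3) and v = (-1, -2, 2) (row i of K equals u_i·v^T). A rank-one matrix u v^T satisfies K u = u (v·u) and kills the (2)-dimensional subspace v^⊥, so its characteristic polynomial is lambda^2 (lambda - v·u) with v·u = tr K = 11. Hence the eigenvalues of I - K are 1 (multiplicity 2) and 1 - (11) = -10, so det(I - K) = -10. (Direct check: I - K =
[[0, -2, 2],
 [-2, -3, 4],
 [3, 6, -5]]
has determinant -10.) The finite-dimensional Fredholm alternative says: either (I - K) is invertible, or ker(I - K) ≠ {0} and then range(I - K) = ker((I - K)^*)^⊥, with dim ker(I - K) = dim ker((I - K)^*). Since det(I - K) ≠ 0, 1 is not an eigenvalue of K and ker(I - K) = {0}, so we are in the first case: for every y there is a unique x = (I - K)^(-1) y. Explicitly, by the Sherman–Morrison formula, (I - u v^T)^(-1) = I + u v^T/(1 - v·u), i.e. (I - K)^(-1) = I + K/(-10).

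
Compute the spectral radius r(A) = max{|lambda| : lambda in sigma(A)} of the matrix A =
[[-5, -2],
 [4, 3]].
r(A) = (2 + sqrt(32))/2 ≈ 3.8284

The eigenvalues of A are the roots of its characteristic polynomial. With M = A (coefficients from the trace and determinant):
  p(λ) = det(λ I - M) = λ^2 + 2λ - 7.
For λ^2 + 2λ - 7 the discriminant is 32. It is nonnegative but not a perfect square, so the roots are real and irrational: λ = (-2 ± sqrt(32))/2 ≈ 1.8284, -3.8284.
Thus the eigenvalues (to 4 decimals) are 1.8284 (modulus 1.8284); -3.8284 (modulus 3.8284). The spectral radius is the largest modulus: r(A) = (2 + sqrt(32))/2 ≈ 3.8284. (Cross-check: r(A) ≤ ||A||_2 ≈ 7.2854; equality holds whenever A is normal, though it can also hold for some non-normal A.)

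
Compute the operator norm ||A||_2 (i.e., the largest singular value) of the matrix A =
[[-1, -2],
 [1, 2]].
||A||_2 = sqrt(10) ≈ 3.1623 (= sqrt(largest eigenvalue of A^T A))

||A||_2 = sigma_max(A) = sqrt(lambda_max(A^T A)). Form the symmetric matrix M = A^T A =
[[2, 4],
 [4, 8]].
Its characteristic polynomial (trace, determinant of M give the coefficients) is
  p(λ) = det(λ I - M) = λ^2 - 10λ.
For λ^2 - 10λ the discriminant is 100. It is a perfect square (10^2), so the roots are rational: λ = (10 ± 10)/2 = 10, 0.
So the eigenvalues of A^T A are ≈ 0, 10 (all ≥ 0, as they must be for A^T A). The largest is λ_max = 10, hence ||A||_2 = sqrt(λ_max) = sqrt(10) ≈ 3.1623.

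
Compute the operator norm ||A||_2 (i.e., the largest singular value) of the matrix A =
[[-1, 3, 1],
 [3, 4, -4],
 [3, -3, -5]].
||A||_2 ≈ 7.8021 (= sqrt(largest eigenvalue of A^T A))

||A||_2 = sigma_max(A) = sqrt(lambda_max(A^T A)). Form the symmetric matrix M = A^T A =
[[19, 0, -28],
 [0, 34, 2],
 [-28, 2, 42]].
Its characteristic polynomial (trace, sum of principal 2x2 minors, determinant of M give the coefficients) is
  p(λ) = det(λ I - M) = λ^3 - 95λ^2 + 2084λ - 400.
No integer candidate from the rational root theorem (±divisors of 400) is a root, so the roots are irrational. The cubic discriminant is Δ = 3041701584 > 0, so there are three distinct real roots. p(0) = -400 and p(1) = 1590 have opposite signs, so a root lies in (0, 1); Newton's method refines it to λ ≈ 0.1936. p(33) = 854 and p(34) = -60 have opposite signs, so a root lies in (33, 34); Newton's method refines it to λ ≈ 33.934. p(60) = -1360 and p(61) = 210 have opposite signs, so a root lies in (60, 61); Newton's method refines it to λ ≈ 60.8724. Check (Vieta): the three roots sum to 95, matching tr M = 95.
So the eigenvalues of A^T A are ≈ 0.1936, 33.934, 60.8724 (all ≥ 0, as they must be for A^T A). The largest is λ_max ≈ 60.8724, hence ||A||_2 = sqrt(λ_max) ≈ 7.8021.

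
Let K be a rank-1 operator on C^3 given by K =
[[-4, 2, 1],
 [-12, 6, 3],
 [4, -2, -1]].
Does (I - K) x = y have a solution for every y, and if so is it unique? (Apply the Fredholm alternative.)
(I - K) is singular (det(I - K) = 0, i.e. 1 ∈ sigma(K)). (I - K) x = y is solvable iff y ⊥ ker((I - K)^*) = span{(-4, 2, 1)}, i.e. iff -4y_1 + 2y_2 + y_3 = 0. When solvable, the solutions are x = y + c·(1, 3, -1), c arbitrary (ker(I - K) = span{(1, 3, -1)}, dimension 1).

K has rank 1, so it is an outer product K = u v^T: every row of K is a multiple of one row vector. Reading off the entries, u = (1, 3, -1) and v = (-4, 2, 1) (row i of K equals u_i·v^T). A rank-one matrix u v^T satisfies K u = u (v·u) and kills the (2)-dimensional subspace v^⊥, so its characteristic polynomial is lambda^2 (lambda - v·u) with v·u = tr K = 1. Hence the eigenvalues of I - K are 1 (multiplicity 2) and 1 - (1) = 0, so det(I - K) = 0. (Direct check: I - K =
[[5, -2, -1],
 [12, -5, -3],
 [-4, 2, 2]]
has determinant 0.) So 1 is an eigenvalue of K and (I - K) is not invertible. The finite-dimensional Fredholm alternative says: either (I - K) is invertible, or ker(I - K) ≠ {0} and then range(I - K) = ker((I - K)^*)^⊥, with dim ker(I - K) = dim ker((I - K)^*). We are in the second case, so we need both kernels. Kernel of I - K: (I - K) u = u - u (v·u) = u - u = 0, so ker(I - K) = span{u} = span{(1, 3, -1)} (it is exactly 1-dimensional because rank(I - K) = 2). Kernel of the adjoint: K is real, so (I - K)^* = I - K^T = I - v u^T, and (I - v u^T) v = v - v (u·v) = 0; hence ker((I - K)^*) = span{v} = span{(-4, 2, 1)}. Therefore (I - K) x = y is solvable iff <y, v> = 0, i.e. iff -4y_1 + 2y_2 + y_3 = 0. When this holds, K y = u (v·y) = 0, so (I - K) y = y and x = y is a particular solution; the full solution set is the line x = y + c·u = y + c·(1, 3, -1), c ∈ C.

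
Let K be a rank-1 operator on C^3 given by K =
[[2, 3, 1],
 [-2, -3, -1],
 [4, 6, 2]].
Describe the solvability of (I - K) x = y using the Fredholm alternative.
(I - K) is singular (det(I - K) = 0, i.e. 1 ∈ sigma(K)). (I - K) x = y is solvable iff y ⊥ ker((I - K)^*) = span{(2, 3, 1)}, i.e. iff 2y_1 + 3y_2 + y_3 = 0. When solvable, the solutions are x = y + c·(1, -1, 2), c arbitrary (ker(I - K) = span{(1, -1, 2)}, dimension 1).

K has rank 1, so it is an outer product K = u v^T: every row of K is a multiple of one row vector. Reading off the entries, u = (1, -1, 2) and v = (2, 3, 1) (row i of K equals u_i·v^T). A rank-one matrix u v^T satisfies K u = u (v·u) and kills the (2)-dimensional subspace v^⊥, so its characteristic polynomial is lambda^2 (lambda - v·u) with v·u = tr K = 1. Hence the eigenvalues of I - K are 1 (multiplicity 2) and 1 - (1) = 0, so det(I - K) = 0. (Direct check: I - K =
[[-1, -3, -1],
 [2, 4, 1],
 [-4, -6, -1]]
has determinant 0.) So 1 is an eigenvalue of K and (I - K) is not invertible. The finite-dimensional Fredholm alternative says: either (I - K) is invertible, or ker(I - K) ≠ {0} and then range(I - K) = ker((I - K)^*)^⊥, with dim ker(I - K) = dim ker((I - K)^*). We are in the second case, so we need both kernels. Kernel of I - K: (I - K) u = u - u (v·u) = u - u = 0, so ker(I - K) = span{u} = span{(1, -1, 2)} (it is exactly 1-dimensional because rank(I - K) = 2). Kernel of the adjoint: K is real, so (I - K)^* = I - K^T = I - v u^T, and (I - v u^T) v = v - v (u·v) = 0; hence ker((I - K)^*) = span{v} = span{(2, 3, 1)}. Therefore (I - K) x = y is solvable iff <y, v> = 0, i.e. iff 2y_1 + 3y_2 + y_3 = 0. When this holds, K y = u (v·y) = 0, so (I - K) y = y and x = y is a particular solution; the full solution set is the line x = y + c·u = y + c·(1, -1, 2), c ∈ C.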